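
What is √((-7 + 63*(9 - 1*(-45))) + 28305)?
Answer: 10*√317 ≈ 178.04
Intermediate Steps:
√((-7 + 63*(9 - 1*(-45))) + 28305) = √((-7 + 63*(9 + 45)) + 28305) = √((-7 + 63*54) + 28305) = √((-7 + 3402) + 28305) = √(3395 + 28305) = √31700 = 10*√317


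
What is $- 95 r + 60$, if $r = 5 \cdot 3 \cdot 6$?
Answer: $-8490$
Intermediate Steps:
$r = 90$ ($r = 15 \cdot 6 = 90$)
$- 95 r + 60 = \left(-95\right) 90 + 60 = -8550 + 60 = -8490$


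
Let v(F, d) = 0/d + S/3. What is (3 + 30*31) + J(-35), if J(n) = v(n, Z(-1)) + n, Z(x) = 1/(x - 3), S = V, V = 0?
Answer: 898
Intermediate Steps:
S = 0
Z(x) = 1/(-3 + x)
v(F, d) = 0 (v(F, d) = 0/d + 0/3 = 0 + 0*(1/3) = 0 + 0 = 0)
J(n) = n (J(n) = 0 + n = n)
(3 + 30*31) + J(-35) = (3 + 30*31) - 35 = (3 + 930) - 35 = 933 - 35 = 898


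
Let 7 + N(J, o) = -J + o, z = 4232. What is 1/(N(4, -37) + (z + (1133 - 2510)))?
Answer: 1/2807 ≈ 0.00035625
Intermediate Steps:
N(J, o) = -7 + o - J (N(J, o) = -7 + (-J + o) = -7 + (o - J) = -7 + o - J)
1/(N(4, -37) + (z + (1133 - 2510))) = 1/((-7 - 37 - 1*4) + (4232 + (1133 - 2510))) = 1/((-7 - 37 - 4) + (4232 - 1377)) = 1/(-48 + 2855) = 1/2807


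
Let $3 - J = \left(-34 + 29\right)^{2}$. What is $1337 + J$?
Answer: $1315$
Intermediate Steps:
$J = -22$ ($J = 3 - \left(-34 + 29\right)^{2} = 3 - \left(-5\right)^{2} = 3 - 25 = -22$)
$1337 + J = 1337 - 22 = 1315$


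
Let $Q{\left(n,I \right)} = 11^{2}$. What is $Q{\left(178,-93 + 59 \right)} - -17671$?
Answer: $17792$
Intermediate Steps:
$Q{\left(n,I \right)} = 121$
$Q{\left(178,-93 + 59 \right)} - -17671 = 121 - -17671 = 121 + 17671 = 17792$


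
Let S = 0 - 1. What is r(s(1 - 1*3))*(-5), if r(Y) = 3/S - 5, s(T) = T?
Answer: 40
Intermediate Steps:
S = -1
r(Y) = -8 (r(Y) = 3/(-1) - 5 = 3*(-1) - 5 = -3 - 5 = -8)
r(s(1 - 1*3))*(-5) = -8*(-5) = 40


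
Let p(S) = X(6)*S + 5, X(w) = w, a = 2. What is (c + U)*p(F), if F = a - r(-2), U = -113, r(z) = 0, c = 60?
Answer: -901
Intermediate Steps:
F = 2 (F = 2 - 1*0 = 2 + 0 = 2)
p(S) = 5 + 6*S (p(S) = 6*S + 5 = 5 + 6*S)
(c + U)*p(F) = (60 - 113)*(5 + 6*2) = -53*(5 + 12) = -53*17 = -901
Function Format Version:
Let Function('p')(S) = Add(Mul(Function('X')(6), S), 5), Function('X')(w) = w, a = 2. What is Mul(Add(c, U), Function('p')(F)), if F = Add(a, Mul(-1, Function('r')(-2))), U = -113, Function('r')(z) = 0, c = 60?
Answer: -901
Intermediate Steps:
F = 2 (F = Add(2, Mul(-1, 0)) = Add(2, 0) = 2)
Function('p')(S) = Add(5, Mul(6, S)) (Function('p')(S) = Add(Mul(6, S), 5) = Add(5, Mul(6, S)))
Mul(Add(c, U), Function('p')(F)) = Mul(Add(60, -113), Add(5, Mul(6, 2))) = Mul(-53, Add(5, 12)) = Mul(-53, 17) = -901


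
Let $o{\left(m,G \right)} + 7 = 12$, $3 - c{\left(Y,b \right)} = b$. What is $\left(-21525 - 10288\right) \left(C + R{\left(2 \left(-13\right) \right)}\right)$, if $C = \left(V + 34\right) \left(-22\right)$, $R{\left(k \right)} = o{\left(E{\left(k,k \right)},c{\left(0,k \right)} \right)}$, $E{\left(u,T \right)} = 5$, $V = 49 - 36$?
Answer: $32735577$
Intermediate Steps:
$c{\left(Y,b \right)} = 3 - b$
$V = 13$
$o{\left(m,G \right)} = 5$ ($o{\left(m,G \right)} = -7 + 12 = 5$)
$R{\left(k \right)} = 5$
$C = -1034$ ($C = \left(13 + 34\right) \left(-22\right) = 47 \left(-22\right) = -1034$)
$\left(-21525 - 10288\right) \left(C + R{\left(2 \left(-13\right) \right)}\right) = \left(-21525 - 10288\right) \left(-1034 + 5\right) = \left(-31813\right) \left(-1029\right) = 32735577$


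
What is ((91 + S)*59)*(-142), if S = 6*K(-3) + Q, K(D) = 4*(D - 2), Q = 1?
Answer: 234584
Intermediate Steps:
K(D) = -8 + 4*D (K(D) = 4*(-2 + D) = -8 + 4*D)
S = -119 (S = 6*(-8 + 4*(-3)) + 1 = 6*(-8 - 12) + 1 = 6*(-20) + 1 = -120 + 1 = -119)
((91 + S)*59)*(-142) = ((91 - 119)*59)*(-142) = -28*59*(-142) = -1652*(-142) = 234584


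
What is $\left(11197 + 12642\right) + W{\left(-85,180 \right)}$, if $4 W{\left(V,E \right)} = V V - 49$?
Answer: $25633$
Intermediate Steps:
$W{\left(V,E \right)} = - \frac{49}{4} + \frac{V^{2}}{4}$ ($W{\left(V,E \right)} = \frac{V V - 49}{4} = \frac{V^{2} - 49}{4} = \frac{-49 + V^{2}}{4} = - \frac{49}{4} + \frac{V^{2}}{4}$)
$\left(11197 + 12642\right) + W{\left(-85,180 \right)} = \left(11197 + 12642\right) - \left(\frac{49}{4} - \frac{\left(-85\right)^{2}}{4}\right) = 23839 + \left(- \frac{49}{4} + \frac{1}{4} \cdot 7225\right) = 23839 + \left(- \frac{49}{4} + \frac{7225}{4}\right) = 23839 + 1794 = 25633$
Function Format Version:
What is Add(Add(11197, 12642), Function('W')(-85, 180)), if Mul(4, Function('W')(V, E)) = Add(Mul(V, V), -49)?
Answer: 25633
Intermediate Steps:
Function('W')(V, E) = Add(Rational(-49, 4), Mul(Rational(1, 4), Pow(V, 2))) (Function('W')(V, E) = Mul(Rational(1, 4), Add(Mul(V, V), -49)) = Mul(Rational(1, 4), Add(Pow(V, 2), -49)) = Mul(Rational(1, 4), Add(-49, Pow(V, 2))) = Add(Rational(-49, 4), Mul(Rational(1, 4), Pow(V, 2))))
Add(Add(11197, 12642), Function('W')(-85, 180)) = Add(Add(11197, 12642), Add(Rational(-49, 4), Mul(Rational(1, 4), Pow(-85, 2)))) = Add(23839, Add(Rational(-49, 4), Mul(Rational(1, 4), 7225))) = Add(23839, Add(Rational(-49, 4), Rational(7225, 4))) = Add(23839, 1794) = 25633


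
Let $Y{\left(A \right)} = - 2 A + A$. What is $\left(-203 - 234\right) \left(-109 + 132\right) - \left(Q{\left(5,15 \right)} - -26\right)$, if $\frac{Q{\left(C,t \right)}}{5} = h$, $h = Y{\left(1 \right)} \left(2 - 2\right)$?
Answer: $-10077$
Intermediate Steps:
$Y{\left(A \right)} = - A$
$h = 0$ ($h = \left(-1\right) 1 \left(2 - 2\right) = \left(-1\right) 0 = 0$)
$Q{\left(C,t \right)} = 0$ ($Q{\left(C,t \right)} = 5 \cdot 0 = 0$)
$\left(-203 - 234\right) \left(-109 + 132\right) - \left(Q{\left(5,15 \right)} - -26\right) = \left(-203 - 234\right) \left(-109 + 132\right) - \left(0 - -26\right) = \left(-437\right) 23 - \left(0 + 26\right) = -10051 - 26 = -10077$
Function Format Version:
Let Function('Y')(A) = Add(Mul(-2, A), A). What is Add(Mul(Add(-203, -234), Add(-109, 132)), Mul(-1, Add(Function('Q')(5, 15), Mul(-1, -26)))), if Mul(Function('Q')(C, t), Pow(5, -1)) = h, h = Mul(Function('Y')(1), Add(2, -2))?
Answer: -10077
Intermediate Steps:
Function('Y')(A) = Mul(-1, A)
h = 0 (h = Mul(Mul(-1, 1), Add(2, -2)) = Mul(-1, 0) = 0)
Function('Q')(C, t) = 0 (Function('Q')(C, t) = Mul(5, 0) = 0)
Add(Mul(Add(-203, -234), Add(-109, 132)), Mul(-1, Add(Function('Q')(5, 15), Mul(-1, -26)))) = Add(Mul(Add(-203, -234), Add(-109, 132)), Mul(-1, Add(0, Mul(-1, -26)))) = Add(Mul(-437, 23), Mul(-1, Add(0, 26))) = Add(-10051, Mul(-1, 26)) = Add(-10051, -26) = -10077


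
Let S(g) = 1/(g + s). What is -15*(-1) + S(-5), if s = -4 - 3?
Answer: 179/12 ≈ 14.917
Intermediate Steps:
s = -7
S(g) = 1/(-7 + g) (S(g) = 1/(g - 7) = 1/(-7 + g))
-15*(-1) + S(-5) = -15*(-1) + 1/(-7 - 5) = 15 + 1/(-12) = 15 - 1/12 = 179/12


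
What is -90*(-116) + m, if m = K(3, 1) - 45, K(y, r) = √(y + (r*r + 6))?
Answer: 10395 + √10 ≈ 10398.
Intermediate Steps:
K(y, r) = √(6 + y + r²) (K(y, r) = √(y + (r² + 6)) = √(y + (6 + r²)) = √(6 + y + r²))
m = -45 + √10 (m = √(6 + 3 + 1²) - 45 = √(6 + 3 + 1) - 45 = √10 - 45 = -45 + √10 ≈ -41.838)
-90*(-116) + m = -90*(-116) + (-45 + √10) = 10440 + (-45 + √10) = 10395 + √10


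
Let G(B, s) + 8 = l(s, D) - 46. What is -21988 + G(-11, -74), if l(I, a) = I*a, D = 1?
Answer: -22116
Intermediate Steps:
G(B, s) = -54 + s (G(B, s) = -8 + (s*1 - 46) = -8 + (s - 46) = -8 + (-46 + s) = -54 + s)
-21988 + G(-11, -74) = -21988 + (-54 - 74) = -21988 - 128 = -22116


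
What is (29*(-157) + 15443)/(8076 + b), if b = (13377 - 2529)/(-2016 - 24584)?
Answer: 6034875/4475224 ≈ 1.3485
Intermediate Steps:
b = -1356/3325 (b = 10848/(-26600) = 10848*(-1/26600) = -1356/3325 ≈ -0.40782)
(29*(-157) + 15443)/(8076 + b) = (29*(-157) + 15443)/(8076 - 1356/3325) = (-4553 + 15443)/(26851344/3325) = 10890*(3325/26851344) = 6034875/4475224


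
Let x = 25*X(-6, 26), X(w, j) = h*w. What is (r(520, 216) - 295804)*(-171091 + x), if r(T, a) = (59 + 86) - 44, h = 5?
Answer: 50813899223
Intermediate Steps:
X(w, j) = 5*w
r(T, a) = 101 (r(T, a) = 145 - 44 = 101)
x = -750 (x = 25*(5*(-6)) = 25*(-30) = -750)
(r(520, 216) - 295804)*(-171091 + x) = (101 - 295804)*(-171091 - 750) = -295703*(-171841) = 50813899223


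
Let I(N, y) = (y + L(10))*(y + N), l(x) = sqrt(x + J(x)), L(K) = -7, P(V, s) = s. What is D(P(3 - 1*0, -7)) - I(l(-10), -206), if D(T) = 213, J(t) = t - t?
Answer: -43665 + 213*I*sqrt(10) ≈ -43665.0 + 673.57*I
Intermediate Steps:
J(t) = 0
l(x) = sqrt(x) (l(x) = sqrt(x + 0) = sqrt(x))
I(N, y) = (-7 + y)*(N + y) (I(N, y) = (y - 7)*(y + N) = (-7 + y)*(N + y))
D(P(3 - 1*0, -7)) - I(l(-10), -206) = 213 - ((-206)**2 - 7*I*sqrt(10) - 7*(-206) + sqrt(-10)*(-206)) = 213 - (42436 - 7*I*sqrt(10) + 1442 + (I*sqrt(10))*(-206)) = 213 - (42436 - 7*I*sqrt(10) + 1442 - 206*I*sqrt(10)) = 213 - (43878 - 213*I*sqrt(10)) = 213 + (-43878 + 213*I*sqrt(10)) = -43665 + 213*I*sqrt(10)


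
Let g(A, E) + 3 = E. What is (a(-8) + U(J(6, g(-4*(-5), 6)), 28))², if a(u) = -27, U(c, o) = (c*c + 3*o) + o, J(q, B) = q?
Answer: 14641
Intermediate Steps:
g(A, E) = -3 + E
U(c, o) = c² + 4*o (U(c, o) = (c² + 3*o) + o = c² + 4*o)
(a(-8) + U(J(6, g(-4*(-5), 6)), 28))² = (-27 + (6² + 4*28))² = (-27 + (36 + 112))² = (-27 + 148)² = 121² = 14641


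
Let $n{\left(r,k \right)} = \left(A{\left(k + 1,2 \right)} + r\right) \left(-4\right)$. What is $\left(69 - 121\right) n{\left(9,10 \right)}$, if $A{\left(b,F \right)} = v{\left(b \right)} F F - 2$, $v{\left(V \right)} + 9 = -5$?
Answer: $-10192$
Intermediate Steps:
$v{\left(V \right)} = -14$ ($v{\left(V \right)} = -9 - 5 = -14$)
$A{\left(b,F \right)} = -2 - 14 F^{2}$ ($A{\left(b,F \right)} = - 14 F F - 2 = - 14 F^{2} - 2 = -2 - 14 F^{2}$)
$n{\left(r,k \right)} = 232 - 4 r$ ($n{\left(r,k \right)} = \left(\left(-2 - 14 \cdot 2^{2}\right) + r\right) \left(-4\right) = \left(\left(-2 - 56\right) + r\right) \left(-4\right) = \left(-58 + r\right) \left(-4\right) = 232 - 4 r$)
$\left(69 - 121\right) n{\left(9,10 \right)} = \left(69 - 121\right) \left(232 - 36\right) = - 52 \left(232 - 36\right) = \left(-52\right) 196 = -10192$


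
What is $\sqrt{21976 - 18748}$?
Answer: $2 \sqrt{807} \approx 56.815$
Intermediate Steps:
$\sqrt{21976 - 18748} = \sqrt{3228} = 2 \sqrt{807}$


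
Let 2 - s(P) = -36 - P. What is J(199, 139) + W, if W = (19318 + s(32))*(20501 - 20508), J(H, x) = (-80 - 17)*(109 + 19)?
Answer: -148132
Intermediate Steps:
J(H, x) = -12416 (J(H, x) = -97*128 = -12416)
s(P) = 38 + P (s(P) = 2 - (-36 - P) = 2 + (36 + P) = 38 + P)
W = -135716 (W = (19318 + (38 + 32))*(20501 - 20508) = (19318 + 70)*(-7) = 19388*(-7) = -135716)
J(199, 139) + W = -12416 - 135716 = -148132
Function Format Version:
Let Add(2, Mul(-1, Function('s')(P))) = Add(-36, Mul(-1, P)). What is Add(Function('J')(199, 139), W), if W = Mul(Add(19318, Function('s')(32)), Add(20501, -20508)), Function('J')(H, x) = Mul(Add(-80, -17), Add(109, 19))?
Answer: -148132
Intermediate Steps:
Function('J')(H, x) = -12416 (Function('J')(H, x) = Mul(-97, 128) = -12416)
Function('s')(P) = Add(38, P) (Function('s')(P) = Add(2, Mul(-1, Add(-36, Mul(-1, P)))) = Add(2, Add(36, P)) = Add(38, P))
W = -135716 (W = Mul(Add(19318, Add(38, 32)), Add(20501, -20508)) = Mul(Add(19318, 70), -7) = Mul(19388, -7) = -135716)
Add(Function('J')(199, 139), W) = Add(-12416, -135716) = -148132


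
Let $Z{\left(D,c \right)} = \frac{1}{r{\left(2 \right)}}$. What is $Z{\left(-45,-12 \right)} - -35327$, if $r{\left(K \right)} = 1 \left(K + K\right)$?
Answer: $\frac{141309}{4} \approx 35327.0$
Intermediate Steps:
$r{\left(K \right)} = 2 K$ ($r{\left(K \right)} = 1 \cdot 2 K = 2 K$)
$Z{\left(D,c \right)} = \frac{1}{4}$ ($Z{\left(D,c \right)} = \frac{1}{2 \cdot 2} = \frac{1}{4}$)
$Z{\left(-45,-12 \right)} - -35327 = \frac{1}{4} - -35327 = \frac{1}{4} + 35327 = \frac{141309}{4}$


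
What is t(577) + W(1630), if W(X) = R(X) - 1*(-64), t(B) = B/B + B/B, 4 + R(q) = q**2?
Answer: 2656962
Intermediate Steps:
R(q) = -4 + q**2
t(B) = 2 (t(B) = 1 + 1 = 2)
W(X) = 60 + X**2 (W(X) = (-4 + X**2) - 1*(-64) = (-4 + X**2) + 64 = 60 + X**2)
t(577) + W(1630) = 2 + (60 + 1630**2) = 2 + (60 + 2656900) = 2 + 2656960 = 2656962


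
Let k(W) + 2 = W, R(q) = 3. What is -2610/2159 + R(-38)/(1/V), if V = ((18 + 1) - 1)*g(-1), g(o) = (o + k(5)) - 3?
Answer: -119196/2159 ≈ -55.209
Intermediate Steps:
k(W) = -2 + W
g(o) = o (g(o) = (o + (-2 + 5)) - 3 = (o + 3) - 3 = (3 + o) - 3 = o)
V = -18 (V = ((18 + 1) - 1)*(-1) = (19 - 1)*(-1) = 18*(-1) = -18)
-2610/2159 + R(-38)/(1/V) = -2610/2159 + 3/(1/(-18)) = -2610*1/2159 + 3/(-1/18) = -2610/2159 + 3*(-18) = -2610/2159 - 54 = -119196/2159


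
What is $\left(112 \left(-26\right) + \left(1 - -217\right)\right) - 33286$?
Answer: $-35980$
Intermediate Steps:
$\left(112 \left(-26\right) + \left(1 - -217\right)\right) - 33286 = \left(-2912 + \left(1 + 217\right)\right) - 33286 = \left(-2912 + 218\right) - 33286 = -2694 - 33286 = -35980$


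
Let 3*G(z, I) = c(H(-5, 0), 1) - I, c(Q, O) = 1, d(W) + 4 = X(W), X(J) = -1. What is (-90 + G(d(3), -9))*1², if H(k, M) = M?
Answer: -260/3 ≈ -86.667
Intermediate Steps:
d(W) = -5 (d(W) = -4 - 1 = -5)
G(z, I) = ⅓ - I/3 (G(z, I) = (1 - I)/3 = ⅓ - I/3)
(-90 + G(d(3), -9))*1² = (-90 + (⅓ - ⅓*(-9)))*1² = (-90 + (⅓ + 3))*1 = (-90 + 10/3)*1 = -260/3*1 = -260/3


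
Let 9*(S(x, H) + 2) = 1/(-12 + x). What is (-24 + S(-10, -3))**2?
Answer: 26512201/39204 ≈ 676.26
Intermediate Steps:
S(x, H) = -2 + 1/(9*(-12 + x))
(-24 + S(-10, -3))**2 = (-24 + (217 - 18*(-10))/(9*(-12 - 10)))**2 = (-24 + (1/9)*(217 + 180)/(-22))**2 = (-24 + (1/9)*(-1/22)*397)**2 = (-24 - 397/198)**2 = (-5149/198)**2 = 26512201/39204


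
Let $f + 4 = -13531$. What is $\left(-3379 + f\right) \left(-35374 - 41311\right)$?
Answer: $1297050090$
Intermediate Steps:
$f = -13535$ ($f = -4 - 13531 = -13535$)
$\left(-3379 + f\right) \left(-35374 - 41311\right) = \left(-3379 - 13535\right) \left(-35374 - 41311\right) = \left(-16914\right) \left(-76685\right) = 1297050090$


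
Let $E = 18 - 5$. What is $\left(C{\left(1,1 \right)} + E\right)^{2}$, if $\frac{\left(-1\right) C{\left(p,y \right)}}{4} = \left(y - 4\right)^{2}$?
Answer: $529$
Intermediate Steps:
$C{\left(p,y \right)} = - 4 \left(-4 + y\right)^{2}$ ($C{\left(p,y \right)} = - 4 \left(y - 4\right)^{2} = - 4 \left(-4 + y\right)^{2}$)
$E = 13$
$\left(C{\left(1,1 \right)} + E\right)^{2} = \left(- 4 \left(-4 + 1\right)^{2} + 13\right)^{2} = \left(- 4 \left(-3\right)^{2} + 13\right)^{2} = \left(\left(-4\right) 9 + 13\right)^{2} = \left(-36 + 13\right)^{2} = \left(-23\right)^{2} = 529$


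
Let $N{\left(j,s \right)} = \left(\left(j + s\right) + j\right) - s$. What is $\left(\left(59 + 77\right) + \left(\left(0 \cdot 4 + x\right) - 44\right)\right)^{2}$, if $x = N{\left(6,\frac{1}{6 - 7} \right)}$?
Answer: $10816$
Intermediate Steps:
$N{\left(j,s \right)} = 2 j$ ($N{\left(j,s \right)} = \left(s + 2 j\right) - s = 2 j$)
$x = 12$ ($x = 2 \cdot 6 = 12$)
$\left(\left(59 + 77\right) + \left(\left(0 \cdot 4 + x\right) - 44\right)\right)^{2} = \left(\left(59 + 77\right) + \left(\left(0 \cdot 4 + 12\right) - 44\right)\right)^{2} = \left(136 + \left(\left(0 + 12\right) - 44\right)\right)^{2} = \left(136 + \left(12 - 44\right)\right)^{2} = \left(136 - 32\right)^{2} = 104^{2} = 10816$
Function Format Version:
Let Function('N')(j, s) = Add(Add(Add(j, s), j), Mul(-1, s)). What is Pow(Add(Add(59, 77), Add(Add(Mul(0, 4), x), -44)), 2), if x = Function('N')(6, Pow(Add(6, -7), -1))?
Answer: 10816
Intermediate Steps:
Function('N')(j, s) = Mul(2, j) (Function('N')(j, s) = Add(Add(s, Mul(2, j)), Mul(-1, s)) = Mul(2, j))
x = 12 (x = Mul(2, 6) = 12)
Pow(Add(Add(59, 77), Add(Add(Mul(0, 4), x), -44)), 2) = Pow(Add(Add(59, 77), Add(Add(Mul(0, 4), 12), -44)), 2) = Pow(Add(136, Add(Add(0, 12), -44)), 2) = Pow(Add(136, Add(12, -44)), 2) = Pow(Add(136, -32), 2) = Pow(104, 2) = 10816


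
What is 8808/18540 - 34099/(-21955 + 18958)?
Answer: 18294251/1543455 ≈ 11.853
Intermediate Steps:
8808/18540 - 34099/(-21955 + 18958) = 8808*(1/18540) - 34099/(-2997) = 734/1545 - 34099*(-1/2997) = 734/1545 + 34099/2997 = 18294251/1543455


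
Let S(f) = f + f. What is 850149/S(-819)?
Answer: -94461/182 ≈ -519.02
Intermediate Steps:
S(f) = 2*f
850149/S(-819) = 850149/((2*(-819))) = 850149/(-1638) = 850149*(-1/1638) = -94461/182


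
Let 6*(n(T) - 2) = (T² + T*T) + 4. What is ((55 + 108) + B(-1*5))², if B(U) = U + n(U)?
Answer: 28561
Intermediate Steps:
n(T) = 8/3 + T²/3 (n(T) = 2 + ((T² + T*T) + 4)/6 = 2 + ((T² + T²) + 4)/6 = 2 + (2*T² + 4)/6 = 2 + (4 + 2*T²)/6 = 2 + (⅔ + T²/3) = 8/3 + T²/3)
B(U) = 8/3 + U + U²/3 (B(U) = U + (8/3 + U²/3) = 8/3 + U + U²/3)
((55 + 108) + B(-1*5))² = ((55 + 108) + (8/3 - 1*5 + (-1*5)²/3))² = (163 + (8/3 - 5 + (⅓)*(-5)²))² = (163 + (8/3 - 5 + (⅓)*25))² = (163 + (8/3 - 5 + 25/3))² = (163 + 6)² = 169² = 28561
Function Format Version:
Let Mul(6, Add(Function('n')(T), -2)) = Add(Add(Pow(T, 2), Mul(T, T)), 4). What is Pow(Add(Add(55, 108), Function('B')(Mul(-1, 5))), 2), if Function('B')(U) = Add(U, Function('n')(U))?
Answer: 28561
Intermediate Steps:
Function('n')(T) = Add(Rational(8, 3), Mul(Rational(1, 3), Pow(T, 2))) (Function('n')(T) = Add(2, Mul(Rational(1, 6), Add(Add(Pow(T, 2), Mul(T, T)), 4))) = Add(2, Mul(Rational(1, 6), Add(Add(Pow(T, 2), Pow(T, 2)), 4))) = Add(2, Mul(Rational(1, 6), Add(Mul(2, Pow(T, 2)), 4))) = Add(2, Mul(Rational(1, 6), Add(4, Mul(2, Pow(T, 2))))) = Add(2, Add(Rational(2, 3), Mul(Rational(1, 3), Pow(T, 2)))) = Add(Rational(8, 3), Mul(Rational(1, 3), Pow(T, 2))))
Function('B')(U) = Add(Rational(8, 3), U, Mul(Rational(1, 3), Pow(U, 2))) (Function('B')(U) = Add(U, Add(Rational(8, 3), Mul(Rational(1, 3), Pow(U, 2)))) = Add(Rational(8, 3), U, Mul(Rational(1, 3), Pow(U, 2))))
Pow(Add(Add(55, 108), Function('B')(Mul(-1, 5))), 2) = Pow(Add(Add(55, 108), Add(Rational(8, 3), Mul(-1, 5), Mul(Rational(1, 3), Pow(Mul(-1, 5), 2)))), 2) = Pow(Add(163, Add(Rational(8, 3), -5, Mul(Rational(1, 3), Pow(-5, 2)))), 2) = Pow(Add(163, Add(Rational(8, 3), -5, Mul(Rational(1, 3), 25))), 2) = Pow(Add(163, Add(Rational(8, 3), -5, Rational(25, 3))), 2) = Pow(Add(163, 6), 2) = Pow(169, 2) = 28561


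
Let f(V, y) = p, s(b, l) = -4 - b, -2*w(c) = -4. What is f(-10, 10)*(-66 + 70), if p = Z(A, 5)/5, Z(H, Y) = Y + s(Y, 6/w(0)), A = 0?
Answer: -16/5 ≈ -3.2000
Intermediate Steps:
w(c) = 2 (w(c) = -½*(-4) = 2)
Z(H, Y) = -4 (Z(H, Y) = Y + (-4 - Y) = -4)
p = -⅘ (p = -4/5 = -4*⅕ = -⅘ ≈ -0.80000)
f(V, y) = -⅘
f(-10, 10)*(-66 + 70) = -4*(-66 + 70)/5 = -⅘*4 = -16/5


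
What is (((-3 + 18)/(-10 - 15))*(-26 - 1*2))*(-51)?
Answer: -4284/5 ≈ -856.80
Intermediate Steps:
(((-3 + 18)/(-10 - 15))*(-26 - 1*2))*(-51) = ((15/(-25))*(-26 - 2))*(-51) = ((15*(-1/25))*(-28))*(-51) = -⅗*(-28)*(-51) = (84/5)*(-51) = -4284/5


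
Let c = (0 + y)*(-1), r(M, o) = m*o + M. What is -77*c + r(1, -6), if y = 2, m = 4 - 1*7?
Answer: 173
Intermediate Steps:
m = -3 (m = 4 - 7 = -3)
r(M, o) = M - 3*o (r(M, o) = -3*o + M = M - 3*o)
c = -2 (c = (0 + 2)*(-1) = 2*(-1) = -2)
-77*c + r(1, -6) = -77*(-2) + (1 - 3*(-6)) = 154 + (1 + 18) = 154 + 19 = 173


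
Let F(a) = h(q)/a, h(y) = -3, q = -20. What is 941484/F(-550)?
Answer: 172605400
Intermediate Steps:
F(a) = -3/a
941484/F(-550) = 941484/((-3/(-550))) = 941484/((-3*(-1/550))) = 941484/(3/550) = 941484*(550/3) = 172605400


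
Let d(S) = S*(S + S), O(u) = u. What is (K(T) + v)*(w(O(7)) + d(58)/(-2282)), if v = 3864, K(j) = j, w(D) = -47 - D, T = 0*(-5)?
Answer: -35867856/163 ≈ -2.2005e+5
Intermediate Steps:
T = 0
d(S) = 2*S² (d(S) = S*(2*S) = 2*S²)
(K(T) + v)*(w(O(7)) + d(58)/(-2282)) = (0 + 3864)*((-47 - 1*7) + (2*58²)/(-2282)) = 3864*((-47 - 7) + (2*3364)*(-1/2282)) = 3864*(-54 + 6728*(-1/2282)) = 3864*(-54 - 3364/1141) = 3864*(-64978/1141) = -35867856/163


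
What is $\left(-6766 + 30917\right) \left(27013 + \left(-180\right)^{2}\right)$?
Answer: $1434883363$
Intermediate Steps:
$\left(-6766 + 30917\right) \left(27013 + \left(-180\right)^{2}\right) = 24151 \left(27013 + 32400\right) = 24151 \cdot 59413 = 1434883363$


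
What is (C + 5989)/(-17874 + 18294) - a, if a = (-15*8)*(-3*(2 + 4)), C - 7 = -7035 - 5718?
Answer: -913957/420 ≈ -2176.1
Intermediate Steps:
C = -12746 (C = 7 + (-7035 - 5718) = 7 - 12753 = -12746)
a = 2160 (a = -(-360)*6 = -120*(-18) = 2160)
(C + 5989)/(-17874 + 18294) - a = (-12746 + 5989)/(-17874 + 18294) - 1*2160 = -6757/420 - 2160 = -913957/420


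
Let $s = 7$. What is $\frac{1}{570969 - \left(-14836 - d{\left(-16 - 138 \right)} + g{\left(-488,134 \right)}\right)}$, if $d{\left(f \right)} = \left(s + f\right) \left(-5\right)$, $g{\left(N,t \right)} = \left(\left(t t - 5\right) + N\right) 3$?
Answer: $\frac{1}{534151} \approx 1.8721 \cdot 10^{-6}$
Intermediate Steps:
$g{\left(N,t \right)} = -15 + 3 N + 3 t^{2}$ ($g{\left(N,t \right)} = \left(\left(t^{2} - 5\right) + N\right) 3 = \left(\left(-5 + t^{2}\right) + N\right) 3 = \left(-5 + N + t^{2}\right) 3 = -15 + 3 N + 3 t^{2}$)
$d{\left(f \right)} = -35 - 5 f$ ($d{\left(f \right)} = \left(7 + f\right) \left(-5\right) = -35 - 5 f$)
$\frac{1}{570969 - \left(-14836 - d{\left(-16 - 138 \right)} + g{\left(-488,134 \right)}\right)} = \frac{1}{570969 - \left(37588 + 5 \left(-16 - 138\right)\right)} = \frac{1}{570969 + \left(\left(-35 - -770\right) + \left(14836 - \left(-15 - 1464 + 3 \cdot 17956\right)\right)\right)} = \frac{1}{570969 + \left(\left(-35 + 770\right) + \left(14836 - \left(-15 - 1464 + 53868\right)\right)\right)} = \frac{1}{570969 + \left(735 + \left(14836 - 52389\right)\right)} = \frac{1}{570969 + \left(735 - 37553\right)} = \frac{1}{570969 - 36818} = \frac{1}{534151}$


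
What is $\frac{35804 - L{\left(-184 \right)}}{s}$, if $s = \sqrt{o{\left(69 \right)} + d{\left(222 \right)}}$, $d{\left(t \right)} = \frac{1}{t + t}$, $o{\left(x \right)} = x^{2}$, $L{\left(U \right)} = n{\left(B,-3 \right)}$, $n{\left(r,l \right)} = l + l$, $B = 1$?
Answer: $\frac{14324 \sqrt{234641235}}{422777} \approx 518.99$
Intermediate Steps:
$n{\left(r,l \right)} = 2 l$
$L{\left(U \right)} = -6$ ($L{\left(U \right)} = 2 \left(-3\right) = -6$)
$d{\left(t \right)} = \frac{1}{2 t}$
$s = \frac{\sqrt{234641235}}{222}$ ($s = \sqrt{69^{2} + \frac{1}{2 \cdot 222}} = \sqrt{4761 + \frac{1}{2} \cdot \frac{1}{222}} = \sqrt{4761 + \frac{1}{444}} = \sqrt{\frac{2113885}{444}} = \frac{\sqrt{234641235}}{222} \approx 69.0$)
$\frac{35804 - L{\left(-184 \right)}}{s} = \frac{35804 - -6}{\frac{1}{222} \sqrt{234641235}} = \left(35804 + 6\right) \frac{2 \sqrt{234641235}}{2113885} = 35810 \frac{2 \sqrt{234641235}}{2113885} = \frac{14324 \sqrt{234641235}}{422777}$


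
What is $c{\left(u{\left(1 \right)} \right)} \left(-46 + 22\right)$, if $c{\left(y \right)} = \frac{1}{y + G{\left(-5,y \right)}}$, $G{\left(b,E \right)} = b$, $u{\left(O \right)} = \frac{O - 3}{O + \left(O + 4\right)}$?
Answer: $\frac{9}{2} \approx 4.5$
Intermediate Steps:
$u{\left(O \right)} = \frac{-3 + O}{4 + 2 O}$ ($u{\left(O \right)} = \frac{-3 + O}{O + \left(4 + O\right)} = \frac{-3 + O}{4 + 2 O}$)
$c{\left(y \right)} = \frac{1}{-5 + y}$ ($c{\left(y \right)} = \frac{1}{y - 5} = \frac{1}{-5 + y}$)
$c{\left(u{\left(1 \right)} \right)} \left(-46 + 22\right) = \frac{-46 + 22}{-5 + \frac{-3 + 1}{2 \left(2 + 1\right)}} = \frac{1}{-5 + \frac{1}{2} \cdot \frac{1}{3} \left(-2\right)} \left(-24\right) = \frac{1}{-5 - \frac{1}{3}} \left(-24\right) = \frac{1}{- \frac{16}{3}} \left(-24\right) = \left(- \frac{3}{16}\right) \left(-24\right) = \frac{9}{2}$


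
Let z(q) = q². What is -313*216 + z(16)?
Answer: -67352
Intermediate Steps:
-313*216 + z(16) = -313*216 + 16² = -67608 + 256 = -67352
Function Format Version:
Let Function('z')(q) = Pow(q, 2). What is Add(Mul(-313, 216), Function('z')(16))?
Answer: -67352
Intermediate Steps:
Add(Mul(-313, 216), Function('z')(16)) = Add(Mul(-313, 216), Pow(16, 2)) = Add(-67608, 256) = -67352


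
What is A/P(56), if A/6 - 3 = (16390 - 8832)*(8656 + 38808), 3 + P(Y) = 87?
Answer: 358732915/14 ≈ 2.5624e+7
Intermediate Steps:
P(Y) = 84 (P(Y) = -3 + 87 = 84)
A = 2152397490 (A = 18 + 6*((16390 - 8832)*(8656 + 38808)) = 18 + 6*(7558*47464) = 18 + 6*358732912 = 18 + 2152397472 = 2152397490)
A/P(56) = 2152397490/84 = 2152397490*(1/84) = 358732915/14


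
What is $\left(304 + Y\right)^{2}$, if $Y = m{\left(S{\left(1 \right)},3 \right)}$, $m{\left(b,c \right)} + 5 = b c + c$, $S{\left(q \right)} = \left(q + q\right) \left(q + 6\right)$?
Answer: $118336$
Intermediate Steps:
$S{\left(q \right)} = 2 q \left(6 + q\right)$
$m{\left(b,c \right)} = -5 + c + b c$ ($m{\left(b,c \right)} = -5 + \left(b c + c\right) = -5 + \left(c + b c\right) = -5 + c + b c$)
$Y = 40$ ($Y = -5 + 3 + 2 \cdot 1 \left(6 + 1\right) 3 = -5 + 3 + 2 \cdot 1 \cdot 7 \cdot 3 = -5 + 3 + 14 \cdot 3 = -5 + 3 + 42 = 40$)
$\left(304 + Y\right)^{2} = \left(304 + 40\right)^{2} = 344^{2} = 118336$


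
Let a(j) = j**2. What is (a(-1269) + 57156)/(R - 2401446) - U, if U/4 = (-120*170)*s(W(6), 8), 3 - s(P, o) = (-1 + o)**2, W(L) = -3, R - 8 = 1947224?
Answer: -1704939337917/454214 ≈ -3.7536e+6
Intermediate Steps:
R = 1947232 (R = 8 + 1947224 = 1947232)
s(P, o) = 3 - (-1 + o)**2
U = 3753600 (U = 4*((-120*170)*(3 - (-1 + 8)**2)) = 4*(-20400*(3 - 1*7**2)) = 4*(-20400*(3 - 1*49)) = 4*(-20400*(3 - 49)) = 4*(-20400*(-46)) = 4*938400 = 3753600)
(a(-1269) + 57156)/(R - 2401446) - U = ((-1269)**2 + 57156)/(1947232 - 2401446) - 1*3753600 = (1610361 + 57156)/(-454214) - 3753600 = 1667517*(-1/454214) - 3753600 = -1667517/454214 - 3753600 = -1704939337917/454214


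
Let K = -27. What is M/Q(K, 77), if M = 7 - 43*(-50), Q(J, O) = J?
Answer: -719/9 ≈ -79.889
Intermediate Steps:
M = 2157 (M = 7 + 2150 = 2157)
M/Q(K, 77) = 2157/(-27) = 2157*(-1/27) = -719/9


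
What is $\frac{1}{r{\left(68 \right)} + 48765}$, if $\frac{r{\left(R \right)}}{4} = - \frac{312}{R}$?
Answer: $\frac{17}{828693} \approx 2.0514 \cdot 10^{-5}$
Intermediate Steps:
$r{\left(R \right)} = - \frac{1248}{R}$ ($r{\left(R \right)} = 4 \left(- \frac{312}{R}\right) = - \frac{1248}{R}$)
$\frac{1}{r{\left(68 \right)} + 48765} = \frac{1}{- \frac{1248}{68} + 48765} = \frac{1}{\left(-1248\right) \frac{1}{68} + 48765} = \frac{1}{- \frac{312}{17} + 48765} = \frac{1}{\frac{828693}{17}} = \frac{17}{828693}$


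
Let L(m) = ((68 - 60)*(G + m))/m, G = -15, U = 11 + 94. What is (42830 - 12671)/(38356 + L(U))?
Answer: 211113/268540 ≈ 0.78615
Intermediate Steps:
U = 105
L(m) = (-120 + 8*m)/m (L(m) = ((68 - 60)*(-15 + m))/m = (8*(-15 + m))/m = (-120 + 8*m)/m)
(42830 - 12671)/(38356 + L(U)) = (42830 - 12671)/(38356 + (8 - 120/105)) = 30159/(38356 + (8 - 120*1/105)) = 30159/(38356 + (8 - 8/7)) = 30159/(38356 + 48/7) = 30159/(268540/7) = 30159*(7/268540) = 211113/268540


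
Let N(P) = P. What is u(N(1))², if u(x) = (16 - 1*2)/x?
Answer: 196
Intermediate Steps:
u(x) = 14/x (u(x) = (16 - 2)/x = 14/x)
u(N(1))² = (14/1)² = (14*1)² = 14² = 196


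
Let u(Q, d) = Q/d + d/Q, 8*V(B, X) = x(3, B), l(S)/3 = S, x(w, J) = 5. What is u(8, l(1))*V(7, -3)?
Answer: 365/192 ≈ 1.9010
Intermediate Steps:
l(S) = 3*S
V(B, X) = 5/8 (V(B, X) = (⅛)*5 = 5/8)
u(8, l(1))*V(7, -3) = (8/((3*1)) + (3*1)/8)*(5/8) = (8/3 + 3*(⅛))*(5/8) = (8*(⅓) + 3/8)*(5/8) = (8/3 + 3/8)*(5/8) = (73/24)*(5/8) = 365/192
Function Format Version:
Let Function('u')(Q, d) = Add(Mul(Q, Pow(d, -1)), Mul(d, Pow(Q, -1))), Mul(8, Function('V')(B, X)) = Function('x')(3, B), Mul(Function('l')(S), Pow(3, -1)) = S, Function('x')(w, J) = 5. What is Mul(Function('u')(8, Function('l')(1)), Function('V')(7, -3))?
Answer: Rational(365, 192) ≈ 1.9010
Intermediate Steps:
Function('l')(S) = Mul(3, S)
Function('V')(B, X) = Rational(5, 8) (Function('V')(B, X) = Mul(Rational(1, 8), 5) = Rational(5, 8))
Mul(Function('u')(8, Function('l')(1)), Function('V')(7, -3)) = Mul(Add(Mul(8, Pow(Mul(3, 1), -1)), Mul(Mul(3, 1), Pow(8, -1))), Rational(5, 8)) = Mul(Add(Mul(8, Pow(3, -1)), Mul(3, Rational(1, 8))), Rational(5, 8)) = Mul(Add(Mul(8, Rational(1, 3)), Rational(3, 8)), Rational(5, 8)) = Mul(Add(Rational(8, 3), Rational(3, 8)), Rational(5, 8)) = Mul(Rational(73, 24), Rational(5, 8)) = Rational(365, 192)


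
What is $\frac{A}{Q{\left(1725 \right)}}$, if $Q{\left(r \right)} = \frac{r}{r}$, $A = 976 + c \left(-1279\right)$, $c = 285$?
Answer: $-363539$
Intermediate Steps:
$A = -363539$ ($A = 976 + 285 \left(-1279\right) = 976 - 364515 = -363539$)
$Q{\left(r \right)} = 1$
$\frac{A}{Q{\left(1725 \right)}} = - \frac{363539}{1} = \left(-363539\right) 1 = -363539$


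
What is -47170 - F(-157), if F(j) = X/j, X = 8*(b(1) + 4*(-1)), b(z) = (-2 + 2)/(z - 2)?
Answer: -7405722/157 ≈ -47170.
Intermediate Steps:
b(z) = 0 (b(z) = 0/(-2 + z) = 0)
X = -32 (X = 8*(0 + 4*(-1)) = 8*(0 - 4) = 8*(-4) = -32)
F(j) = -32/j
-47170 - F(-157) = -47170 - (-32)/(-157) = -47170 - (-32)*(-1)/157 = -47170 - 1*32/157 = -47170 - 32/157 = -7405722/157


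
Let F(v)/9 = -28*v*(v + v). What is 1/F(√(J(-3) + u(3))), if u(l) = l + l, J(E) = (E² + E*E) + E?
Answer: -1/10584 ≈ -9.4482e-5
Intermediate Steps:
J(E) = E + 2*E² (J(E) = (E² + E²) + E = 2*E² + E = E + 2*E²)
u(l) = 2*l
F(v) = -504*v² (F(v) = 9*(-28*v*(v + v)) = 9*(-28*v*2*v) = 9*(-56*v²) = -504*v²)
1/F(√(J(-3) + u(3))) = 1/(-(3024 - 1512*(1 + 2*(-3)))) = 1/(-(3024 - 1512*(1 - 6))) = 1/(-504*(√(-3*(-5) + 6))²) = 1/(-504*(√(15 + 6))²) = 1/(-504*(√21)²) = 1/(-504*21) = 1/(-10584) = -1/10584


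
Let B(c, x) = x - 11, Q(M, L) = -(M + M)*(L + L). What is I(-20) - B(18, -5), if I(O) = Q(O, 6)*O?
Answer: -9584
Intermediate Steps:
Q(M, L) = -4*L*M (Q(M, L) = -2*M*2*L = -4*L*M)
I(O) = -24*O² (I(O) = (-4*6*O)*O = (-24*O)*O = -24*O²)
B(c, x) = -11 + x
I(-20) - B(18, -5) = -24*(-20)² - (-11 - 5) = -24*400 - 1*(-16) = -9600 + 16 = -9584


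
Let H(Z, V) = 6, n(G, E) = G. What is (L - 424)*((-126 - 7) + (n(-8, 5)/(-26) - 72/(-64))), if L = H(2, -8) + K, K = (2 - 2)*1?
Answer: 2859747/52 ≈ 54995.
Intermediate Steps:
K = 0 (K = 0*1 = 0)
L = 6 (L = 6 + 0 = 6)
(L - 424)*((-126 - 7) + (n(-8, 5)/(-26) - 72/(-64))) = (6 - 424)*((-126 - 7) + (-8/(-26) - 72/(-64))) = -418*(-133 + (-8*(-1/26) - 72*(-1/64))) = -418*(-133 + (4/13 + 9/8)) = -418*(-133 + 149/104) = -418*(-13683/104) = 2859747/52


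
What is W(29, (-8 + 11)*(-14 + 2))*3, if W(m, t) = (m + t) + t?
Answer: -129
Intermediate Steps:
W(m, t) = m + 2*t
W(29, (-8 + 11)*(-14 + 2))*3 = (29 + 2*((-8 + 11)*(-14 + 2)))*3 = (29 + 2*(3*(-12)))*3 = (29 + 2*(-36))*3 = (29 - 72)*3 = -43*3 = -129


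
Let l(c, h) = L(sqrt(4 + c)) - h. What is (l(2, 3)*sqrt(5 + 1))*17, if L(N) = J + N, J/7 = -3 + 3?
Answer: 102 - 51*sqrt(6) ≈ -22.924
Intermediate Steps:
J = 0 (J = 7*(-3 + 3) = 7*0 = 0)
L(N) = N (L(N) = 0 + N = N)
l(c, h) = sqrt(4 + c) - h
(l(2, 3)*sqrt(5 + 1))*17 = ((sqrt(4 + 2) - 1*3)*sqrt(5 + 1))*17 = ((sqrt(6) - 3)*sqrt(6))*17 = ((-3 + sqrt(6))*sqrt(6))*17 = (sqrt(6)*(-3 + sqrt(6)))*17 = 17*sqrt(6)*(-3 + sqrt(6))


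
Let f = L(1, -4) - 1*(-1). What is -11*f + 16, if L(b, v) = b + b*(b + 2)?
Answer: -39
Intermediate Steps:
L(b, v) = b + b*(2 + b)
f = 5 (f = 1*(3 + 1) - 1*(-1) = 1*4 + 1 = 4 + 1 = 5)
-11*f + 16 = -11*5 + 16 = -55 + 16 = -39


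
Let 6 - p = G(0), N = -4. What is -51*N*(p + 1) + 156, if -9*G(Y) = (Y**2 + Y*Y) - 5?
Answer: 4412/3 ≈ 1470.7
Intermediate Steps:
G(Y) = 5/9 - 2*Y**2/9 (G(Y) = -((Y**2 + Y*Y) - 5)/9 = -((Y**2 + Y**2) - 5)/9 = -(2*Y**2 - 5)/9 = -(-5 + 2*Y**2)/9 = 5/9 - 2*Y**2/9)
p = 49/9 (p = 6 - (5/9 - 2/9*0**2) = 6 - (5/9 - 2/9*0) = 6 - (5/9 + 0) = 6 - 1*5/9 = 6 - 5/9 = 49/9 ≈ 5.4444)
-51*N*(p + 1) + 156 = -(-204)*(49/9 + 1) + 156 = -(-204)*58/9 + 156 = -51*(-232/9) + 156 = 3944/3 + 156 = 4412/3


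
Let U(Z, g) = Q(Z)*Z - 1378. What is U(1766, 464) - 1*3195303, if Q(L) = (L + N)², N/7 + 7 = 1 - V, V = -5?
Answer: 5460950365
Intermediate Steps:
N = -7 (N = -49 + 7*(1 - 1*(-5)) = -49 + 7*(1 + 5) = -49 + 7*6 = -49 + 42 = -7)
Q(L) = (-7 + L)² (Q(L) = (L - 7)² = (-7 + L)²)
U(Z, g) = -1378 + Z*(-7 + Z)² (U(Z, g) = (-7 + Z)²*Z - 1378 = Z*(-7 + Z)² - 1378 = -1378 + Z*(-7 + Z)²)
U(1766, 464) - 1*3195303 = (-1378 + 1766*(-7 + 1766)²) - 1*3195303 = (-1378 + 1766*1759²) - 3195303 = (-1378 + 1766*3094081) - 3195303 = (-1378 + 5464147046) - 3195303 = 5464145668 - 3195303 = 5460950365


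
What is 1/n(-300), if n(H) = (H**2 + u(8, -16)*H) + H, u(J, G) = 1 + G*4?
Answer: 1/108600 ≈ 9.2081e-6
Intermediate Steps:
u(J, G) = 1 + 4*G
n(H) = H**2 - 62*H (n(H) = (H**2 + (1 + 4*(-16))*H) + H = (H**2 + (1 - 64)*H) + H = (H**2 - 63*H) + H = H**2 - 62*H)
1/n(-300) = 1/(-300*(-62 - 300)) = 1/(-300*(-362)) = 1/108600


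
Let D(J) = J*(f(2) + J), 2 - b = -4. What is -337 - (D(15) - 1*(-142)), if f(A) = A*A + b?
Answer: -854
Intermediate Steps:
b = 6 (b = 2 - 1*(-4) = 2 + 4 = 6)
f(A) = 6 + A² (f(A) = A*A + 6 = A² + 6 = 6 + A²)
D(J) = J*(10 + J) (D(J) = J*((6 + 2²) + J) = J*((6 + 4) + J) = J*(10 + J))
-337 - (D(15) - 1*(-142)) = -337 - (15*(10 + 15) - 1*(-142)) = -337 - (15*25 + 142) = -337 - (375 + 142) = -337 - 1*517 = -337 - 517 = -854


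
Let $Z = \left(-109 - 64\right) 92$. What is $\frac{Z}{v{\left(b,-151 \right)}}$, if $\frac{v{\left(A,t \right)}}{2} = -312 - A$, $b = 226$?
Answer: $\frac{3979}{269} \approx 14.792$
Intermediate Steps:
$v{\left(A,t \right)} = -624 - 2 A$ ($v{\left(A,t \right)} = 2 \left(-312 - A\right) = -624 - 2 A$)
$Z = -15916$ ($Z = \left(-173\right) 92 = -15916$)
$\frac{Z}{v{\left(b,-151 \right)}} = - \frac{15916}{-624 - 452} = - \frac{15916}{-1076} = \left(-15916\right) \left(- \frac{1}{1076}\right) = \frac{3979}{269}$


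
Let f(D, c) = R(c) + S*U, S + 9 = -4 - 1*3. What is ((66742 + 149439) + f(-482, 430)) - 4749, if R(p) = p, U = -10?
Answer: 212022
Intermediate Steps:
S = -16 (S = -9 + (-4 - 1*3) = -9 + (-4 - 3) = -9 - 7 = -16)
f(D, c) = 160 + c (f(D, c) = c - 16*(-10) = c + 160 = 160 + c)
((66742 + 149439) + f(-482, 430)) - 4749 = ((66742 + 149439) + (160 + 430)) - 4749 = (216181 + 590) - 4749 = 216771 - 4749 = 212022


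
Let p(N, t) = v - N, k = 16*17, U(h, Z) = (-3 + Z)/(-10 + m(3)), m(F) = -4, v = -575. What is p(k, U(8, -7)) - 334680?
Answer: -335527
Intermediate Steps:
U(h, Z) = 3/14 - Z/14 (U(h, Z) = (-3 + Z)/(-10 - 4) = (-3 + Z)/(-14) = (-3 + Z)*(-1/14) = 3/14 - Z/14)
k = 272
p(N, t) = -575 - N
p(k, U(8, -7)) - 334680 = (-575 - 1*272) - 334680 = (-575 - 272) - 334680 = -847 - 334680 = -335527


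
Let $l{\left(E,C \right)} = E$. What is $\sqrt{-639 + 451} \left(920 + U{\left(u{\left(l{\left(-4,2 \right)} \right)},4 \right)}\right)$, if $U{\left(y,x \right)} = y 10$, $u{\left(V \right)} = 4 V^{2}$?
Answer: $3120 i \sqrt{47} \approx 21390.0 i$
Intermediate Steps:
$U{\left(y,x \right)} = 10 y$
$\sqrt{-639 + 451} \left(920 + U{\left(u{\left(l{\left(-4,2 \right)} \right)},4 \right)}\right) = \sqrt{-639 + 451} \left(920 + 10 \cdot 4 \left(-4\right)^{2}\right) = \sqrt{-188} \left(920 + 10 \cdot 4 \cdot 16\right) = 2 i \sqrt{47} \left(920 + 10 \cdot 64\right) = 2 i \sqrt{47} \left(920 + 640\right) = 2 i \sqrt{47} \cdot 1560 = 3120 i \sqrt{47}$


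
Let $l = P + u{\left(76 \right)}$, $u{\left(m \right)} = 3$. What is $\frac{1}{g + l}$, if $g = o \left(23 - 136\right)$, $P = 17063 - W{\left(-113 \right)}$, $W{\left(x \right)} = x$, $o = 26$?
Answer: $\frac{1}{14241} \approx 7.022 \cdot 10^{-5}$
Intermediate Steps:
$P = 17176$ ($P = 17063 - -113 = 17063 + 113 = 17176$)
$l = 17179$ ($l = 17176 + 3 = 17179$)
$g = -2938$ ($g = 26 \left(23 - 136\right) = 26 \left(-113\right) = -2938$)
$\frac{1}{g + l} = \frac{1}{-2938 + 17179} = \frac{1}{14241}$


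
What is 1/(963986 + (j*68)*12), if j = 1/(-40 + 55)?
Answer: 5/4820202 ≈ 1.0373e-6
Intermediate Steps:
j = 1/15 ≈ 0.066667
1/(963986 + (j*68)*12) = 1/(963986 + ((1/15)*68)*12) = 1/(963986 + (68/15)*12) = 1/(963986 + 272/5) = 1/(4820202/5) = 5/4820202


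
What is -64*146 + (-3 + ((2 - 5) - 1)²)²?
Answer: -9175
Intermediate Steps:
-64*146 + (-3 + ((2 - 5) - 1)²)² = -9344 + (-3 + (-3 - 1)²)² = -9344 + (-3 + (-4)²)² = -9344 + (-3 + 16)² = -9344 + 13² = -9344 + 169 = -9175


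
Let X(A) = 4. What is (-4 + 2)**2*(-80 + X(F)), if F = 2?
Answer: -304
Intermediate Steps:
(-4 + 2)**2*(-80 + X(F)) = (-4 + 2)**2*(-80 + 4) = (-2)**2*(-76) = 4*(-76) = -304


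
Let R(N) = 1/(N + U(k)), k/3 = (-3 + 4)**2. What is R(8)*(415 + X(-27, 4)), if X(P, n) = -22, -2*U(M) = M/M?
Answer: 262/5 ≈ 52.400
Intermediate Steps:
k = 3 (k = 3*(-3 + 4)**2 = 3*1**2 = 3*1 = 3)
U(M) = -1/2 (U(M) = -M/(2*M) = -1/2*1 = -1/2)
R(N) = 1/(-1/2 + N) (R(N) = 1/(N - 1/2) = 1/(-1/2 + N))
R(8)*(415 + X(-27, 4)) = (2/(-1 + 2*8))*(415 - 22) = (2/(-1 + 16))*393 = (2/15)*393 = 262/5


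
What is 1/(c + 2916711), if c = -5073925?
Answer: -1/2157214 ≈ -4.6356e-7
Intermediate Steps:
1/(c + 2916711) = 1/(-5073925 + 2916711) = 1/(-2157214) = -1/2157214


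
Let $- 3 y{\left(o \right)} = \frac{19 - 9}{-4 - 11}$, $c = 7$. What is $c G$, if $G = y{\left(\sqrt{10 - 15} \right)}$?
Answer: $\frac{14}{9} \approx 1.5556$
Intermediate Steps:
$y{\left(o \right)} = \frac{2}{9}$ ($y{\left(o \right)} = - \frac{\left(19 - 9\right) \frac{1}{-4 - 11}}{3} = - \frac{10 \frac{1}{-15}}{3} = - \frac{10 \left(- \frac{1}{15}\right)}{3} = \left(- \frac{1}{3}\right) \left(- \frac{2}{3}\right) = \frac{2}{9}$)
$G = \frac{2}{9} \approx 0.22222$
$c G = 7 \cdot \frac{2}{9} = \frac{14}{9}$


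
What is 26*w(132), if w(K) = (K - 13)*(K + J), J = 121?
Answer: 782782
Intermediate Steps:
w(K) = (-13 + K)*(121 + K) (w(K) = (K - 13)*(K + 121) = (-13 + K)*(121 + K))
26*w(132) = 26*(-1573 + 132² + 108*132) = 26*(-1573 + 17424 + 14256) = 26*30107 = 782782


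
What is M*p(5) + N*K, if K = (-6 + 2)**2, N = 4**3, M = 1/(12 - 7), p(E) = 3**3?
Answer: 5147/5 ≈ 1029.4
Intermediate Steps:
p(E) = 27
M = 1/5 ≈ 0.20000
N = 64
K = 16 (K = (-4)**2 = 16)
M*p(5) + N*K = (1/5)*27 + 64*16 = 27/5 + 1024 = 5147/5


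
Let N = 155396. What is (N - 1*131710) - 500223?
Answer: -476537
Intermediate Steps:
(N - 1*131710) - 500223 = (155396 - 1*131710) - 500223 = (155396 - 131710) - 500223 = 23686 - 500223 = -476537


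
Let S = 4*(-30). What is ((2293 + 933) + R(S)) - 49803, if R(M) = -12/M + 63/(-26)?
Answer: -3027656/65 ≈ -46579.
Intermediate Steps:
S = -120
R(M) = -63/26 - 12/M (R(M) = -12/M + 63*(-1/26) = -12/M - 63/26 = -63/26 - 12/M)
((2293 + 933) + R(S)) - 49803 = ((2293 + 933) + (-63/26 - 12/(-120))) - 49803 = (3226 + (-63/26 - 12*(-1/120))) - 49803 = (3226 + (-63/26 + ⅒)) - 49803 = (3226 - 151/65) - 49803 = 209539/65 - 49803 = -3027656/65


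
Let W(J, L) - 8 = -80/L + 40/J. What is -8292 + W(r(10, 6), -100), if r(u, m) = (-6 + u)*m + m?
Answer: -124228/15 ≈ -8281.9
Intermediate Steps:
r(u, m) = m + m*(-6 + u) (r(u, m) = m*(-6 + u) + m = m + m*(-6 + u))
W(J, L) = 8 - 80/L + 40/J (W(J, L) = 8 + (-80/L + 40/J) = 8 - 80/L + 40/J)
-8292 + W(r(10, 6), -100) = -8292 + (8 - 80/(-100) + 40/((6*(-5 + 10)))) = -8292 + (8 - 80*(-1/100) + 40/((6*5))) = -8292 + (8 + ⅘ + 40/30) = -8292 + (8 + ⅘ + 40*(1/30)) = -8292 + (8 + ⅘ + 4/3) = -8292 + 152/15 = -124228/15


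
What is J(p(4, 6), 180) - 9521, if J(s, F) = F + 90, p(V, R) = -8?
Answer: -9251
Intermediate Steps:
J(s, F) = 90 + F
J(p(4, 6), 180) - 9521 = (90 + 180) - 9521 = 270 - 9521 = -9251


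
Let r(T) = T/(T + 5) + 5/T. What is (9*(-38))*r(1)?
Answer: -1767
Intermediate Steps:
r(T) = 5/T + T/(5 + T) (r(T) = T/(5 + T) + 5/T = 5/T + T/(5 + T))
(9*(-38))*r(1) = (9*(-38))*((25 + 1**2 + 5*1)/(1*(5 + 1))) = -342*(25 + 1 + 5)/6 = -342*31/6 = -1767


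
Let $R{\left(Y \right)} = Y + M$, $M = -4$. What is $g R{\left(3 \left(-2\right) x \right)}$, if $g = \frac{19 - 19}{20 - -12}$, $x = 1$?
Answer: $0$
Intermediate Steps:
$R{\left(Y \right)} = -4 + Y$ ($R{\left(Y \right)} = Y - 4 = -4 + Y$)
$g = 0$ ($g = \frac{19 - 19}{20 + 12} = \frac{0}{32} = 0 \cdot \frac{1}{32} = 0$)
$g R{\left(3 \left(-2\right) x \right)} = 0 \left(-4 + 3 \left(-2\right) 1\right) = 0 \left(-4 - 6\right) = 0 \left(-10\right) = 0$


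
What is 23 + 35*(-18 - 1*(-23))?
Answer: 198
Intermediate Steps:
23 + 35*(-18 - 1*(-23)) = 23 + 35*(-18 + 23) = 23 + 35*5 = 23 + 175 = 198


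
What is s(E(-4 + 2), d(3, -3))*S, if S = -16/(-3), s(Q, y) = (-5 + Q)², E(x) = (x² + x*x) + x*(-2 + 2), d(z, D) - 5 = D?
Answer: 48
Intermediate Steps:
d(z, D) = 5 + D
E(x) = 2*x² (E(x) = (x² + x²) + x*0 = 2*x² + 0 = 2*x²)
S = 16/3 (S = -16*(-⅓) = 16/3 ≈ 5.3333)
s(E(-4 + 2), d(3, -3))*S = (-5 + 2*(-4 + 2)²)²*(16/3) = (-5 + 2*(-2)²)²*(16/3) = (-5 + 2*4)²*(16/3) = (-5 + 8)²*(16/3) = 3²*(16/3) = 9*(16/3) = 48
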